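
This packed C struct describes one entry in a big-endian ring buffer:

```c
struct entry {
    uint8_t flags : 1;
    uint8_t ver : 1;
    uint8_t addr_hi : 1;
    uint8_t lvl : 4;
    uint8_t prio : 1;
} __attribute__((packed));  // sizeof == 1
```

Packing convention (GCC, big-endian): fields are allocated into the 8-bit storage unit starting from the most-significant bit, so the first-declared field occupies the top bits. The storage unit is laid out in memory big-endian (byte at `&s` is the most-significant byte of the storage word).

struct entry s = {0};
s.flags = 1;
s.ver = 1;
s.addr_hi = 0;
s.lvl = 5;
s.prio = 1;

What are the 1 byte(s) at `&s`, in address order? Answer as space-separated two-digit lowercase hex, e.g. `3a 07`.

cb

flags (1b) val=1 bits=0x1 at bit 7: 0x80
ver (1b) val=1 bits=0x1 at bit 6: 0xc0
addr_hi (1b) val=0 bits=0x0 at bit 5: 0xc0
lvl (4b) val=5 bits=0x5 at bit 1: 0xca
prio (1b) val=1 bits=0x1 at bit 0: 0xcb
word = 0xcb → big-endian bytes:
  [0]=0xcb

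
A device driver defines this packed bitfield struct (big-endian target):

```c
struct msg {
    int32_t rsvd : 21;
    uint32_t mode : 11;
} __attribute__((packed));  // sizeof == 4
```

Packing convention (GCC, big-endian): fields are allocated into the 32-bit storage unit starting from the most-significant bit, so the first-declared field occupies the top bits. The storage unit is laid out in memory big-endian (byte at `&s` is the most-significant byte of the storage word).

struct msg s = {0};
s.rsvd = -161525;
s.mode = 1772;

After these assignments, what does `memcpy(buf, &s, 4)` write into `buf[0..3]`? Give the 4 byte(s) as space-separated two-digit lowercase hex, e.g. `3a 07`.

ec 48 5e ec

[11+:21] rsvd=-161525 & 0x1fffff = 0x1d890b; word=0xec485800
[0+:11] mode=1772 & 0x7ff = 0x6ec; word=0xec485eec
word = 0xec485eec → big-endian bytes:
  [0]=0xec  [1]=0x48  [2]=0x5e  [3]=0xec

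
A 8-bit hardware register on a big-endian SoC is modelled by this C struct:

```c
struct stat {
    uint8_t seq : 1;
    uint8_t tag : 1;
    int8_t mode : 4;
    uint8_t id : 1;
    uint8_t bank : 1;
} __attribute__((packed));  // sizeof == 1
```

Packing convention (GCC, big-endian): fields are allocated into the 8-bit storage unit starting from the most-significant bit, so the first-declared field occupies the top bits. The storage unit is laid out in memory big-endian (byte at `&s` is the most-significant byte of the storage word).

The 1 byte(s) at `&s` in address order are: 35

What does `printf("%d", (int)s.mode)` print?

[0]=0x35 (big-endian) → word 0x35
seq [7+:1] = (word>>7) & 0x1 = 0
tag [6+:1] = (word>>6) & 0x1 = 0
mode [2+:4] = (word>>2) & 0xf = 13  ←
id [1+:1] = (word>>1) & 0x1 = 0
bank [0+:1] = (word>>0) & 0x1 = 1
mode signed 4b, MSB=1: 13 - 16 = -3

-3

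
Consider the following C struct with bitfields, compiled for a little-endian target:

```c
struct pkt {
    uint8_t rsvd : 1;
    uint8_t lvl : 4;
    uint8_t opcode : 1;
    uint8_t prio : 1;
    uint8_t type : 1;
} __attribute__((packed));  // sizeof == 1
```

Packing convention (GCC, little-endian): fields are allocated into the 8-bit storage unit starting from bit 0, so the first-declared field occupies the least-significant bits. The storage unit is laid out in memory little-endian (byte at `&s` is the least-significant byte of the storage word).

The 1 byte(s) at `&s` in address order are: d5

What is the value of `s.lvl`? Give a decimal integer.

[0]=0xd5 (little-endian) → word 0xd5
rsvd [0+:1] = (word>>0) & 0x1 = 1
lvl [1+:4] = (word>>1) & 0xf = 10  ←
opcode [5+:1] = (word>>5) & 0x1 = 0
prio [6+:1] = (word>>6) & 0x1 = 1
type [7+:1] = (word>>7) & 0x1 = 1

10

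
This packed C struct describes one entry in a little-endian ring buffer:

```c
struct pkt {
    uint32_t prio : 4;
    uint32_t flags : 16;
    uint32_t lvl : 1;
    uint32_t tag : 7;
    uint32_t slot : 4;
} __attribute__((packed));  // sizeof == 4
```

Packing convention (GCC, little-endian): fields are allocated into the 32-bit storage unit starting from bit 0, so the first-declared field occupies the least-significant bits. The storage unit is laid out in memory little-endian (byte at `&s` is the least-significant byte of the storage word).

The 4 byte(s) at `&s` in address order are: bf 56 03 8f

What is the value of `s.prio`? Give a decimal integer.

[0]=0xbf [1]=0x56 [2]=0x03 [3]=0x8f (little-endian) → word 0x8f0356bf
prio:4 @ bit 0 → (0x8f0356bf>>0)&0xf = 0xf  ←
flags:16 @ bit 4 → (0x8f0356bf>>4)&0xffff = 0x356b
lvl:1 @ bit 20 → (0x8f0356bf>>20)&0x1 = 0x0
tag:7 @ bit 21 → (0x8f0356bf>>21)&0x7f = 0x78
slot:4 @ bit 28 → (0x8f0356bf>>28)&0xf = 0x8

15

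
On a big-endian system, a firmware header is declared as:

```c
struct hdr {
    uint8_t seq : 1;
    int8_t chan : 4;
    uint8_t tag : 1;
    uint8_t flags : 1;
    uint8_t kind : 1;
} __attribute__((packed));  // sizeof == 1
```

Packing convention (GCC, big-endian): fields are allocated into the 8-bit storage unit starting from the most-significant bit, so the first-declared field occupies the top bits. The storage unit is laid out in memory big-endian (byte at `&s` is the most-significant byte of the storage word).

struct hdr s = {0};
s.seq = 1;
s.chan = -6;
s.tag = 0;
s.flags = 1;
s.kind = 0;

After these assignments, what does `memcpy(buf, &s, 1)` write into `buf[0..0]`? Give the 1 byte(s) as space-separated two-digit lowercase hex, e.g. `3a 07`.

d2

seq (1b) val=1 bits=0x1 at bit 7: 0x80
chan (4b) val=-6 bits=0xa at bit 3: 0xd0
tag (1b) val=0 bits=0x0 at bit 2: 0xd0
flags (1b) val=1 bits=0x1 at bit 1: 0xd2
kind (1b) val=0 bits=0x0 at bit 0: 0xd2
word = 0xd2 → big-endian bytes:
  [0]=0xd2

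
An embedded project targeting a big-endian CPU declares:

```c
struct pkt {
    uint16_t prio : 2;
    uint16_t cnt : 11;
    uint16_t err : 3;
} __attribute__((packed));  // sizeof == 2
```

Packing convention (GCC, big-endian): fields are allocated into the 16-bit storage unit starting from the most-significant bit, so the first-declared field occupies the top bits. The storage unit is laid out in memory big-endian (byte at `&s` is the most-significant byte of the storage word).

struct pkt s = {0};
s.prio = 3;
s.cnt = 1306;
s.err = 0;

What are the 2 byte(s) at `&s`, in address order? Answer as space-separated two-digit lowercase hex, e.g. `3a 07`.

prio:2 = 3 → 0x3 << 14 → word 0xc000
cnt:11 = 1306 → 0x51a << 3 → word 0xe8d0
err:3 = 0 → 0x0 << 0 → word 0xe8d0
word = 0xe8d0 → big-endian bytes:
  [0]=0xe8  [1]=0xd0

e8 d0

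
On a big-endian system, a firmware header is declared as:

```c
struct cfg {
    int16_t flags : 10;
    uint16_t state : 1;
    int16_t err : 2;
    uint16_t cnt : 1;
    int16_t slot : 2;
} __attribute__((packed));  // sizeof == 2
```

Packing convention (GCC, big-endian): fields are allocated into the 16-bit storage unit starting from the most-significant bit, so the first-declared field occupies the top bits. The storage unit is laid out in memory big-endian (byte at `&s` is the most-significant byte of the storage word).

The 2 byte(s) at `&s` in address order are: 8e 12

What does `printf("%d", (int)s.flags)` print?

-456

[0]=0x8e [1]=0x12 (big-endian) → word 0x8e12
flags:10 @ bit 6 → (0x8e12>>6)&0x3ff = 0x238  ←
state:1 @ bit 5 → (0x8e12>>5)&0x1 = 0x0
err:2 @ bit 3 → (0x8e12>>3)&0x3 = 0x2
cnt:1 @ bit 2 → (0x8e12>>2)&0x1 = 0x0
slot:2 @ bit 0 → (0x8e12>>0)&0x3 = 0x2
flags signed 10b, MSB=1: 568 - 1024 = -456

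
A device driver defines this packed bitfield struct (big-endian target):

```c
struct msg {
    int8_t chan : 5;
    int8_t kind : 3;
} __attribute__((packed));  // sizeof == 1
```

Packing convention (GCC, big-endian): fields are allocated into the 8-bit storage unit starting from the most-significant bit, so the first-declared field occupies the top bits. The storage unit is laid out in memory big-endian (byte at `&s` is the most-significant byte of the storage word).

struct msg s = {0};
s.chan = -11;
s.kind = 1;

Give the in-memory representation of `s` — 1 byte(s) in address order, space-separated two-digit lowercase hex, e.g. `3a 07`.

a9

chan:5 = -11 → 0x15 << 3 → word 0xa8
kind:3 = 1 → 0x1 << 0 → word 0xa9
word = 0xa9 → big-endian bytes:
  [0]=0xa9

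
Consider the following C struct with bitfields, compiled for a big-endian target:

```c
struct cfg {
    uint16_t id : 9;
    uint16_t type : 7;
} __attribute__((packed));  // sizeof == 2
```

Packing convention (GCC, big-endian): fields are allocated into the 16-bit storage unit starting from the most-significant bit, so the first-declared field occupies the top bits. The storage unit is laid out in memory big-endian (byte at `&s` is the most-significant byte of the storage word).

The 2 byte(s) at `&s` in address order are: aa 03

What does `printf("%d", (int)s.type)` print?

3

[0]=0xaa [1]=0x03 (big-endian) → word 0xaa03
id:9 @ bit 7 → (0xaa03>>7)&0x1ff = 0x154
type:7 @ bit 0 → (0xaa03>>0)&0x7f = 0x3  ←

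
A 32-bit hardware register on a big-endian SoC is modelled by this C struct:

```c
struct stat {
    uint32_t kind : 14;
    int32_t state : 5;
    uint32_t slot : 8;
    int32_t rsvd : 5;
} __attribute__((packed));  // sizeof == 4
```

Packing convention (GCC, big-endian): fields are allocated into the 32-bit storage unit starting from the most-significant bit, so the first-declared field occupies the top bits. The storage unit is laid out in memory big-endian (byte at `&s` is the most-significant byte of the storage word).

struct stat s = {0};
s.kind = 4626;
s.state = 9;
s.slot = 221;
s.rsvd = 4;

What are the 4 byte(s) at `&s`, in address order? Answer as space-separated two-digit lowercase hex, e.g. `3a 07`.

48 49 3b a4

kind:14 = 4626 → 0x1212 << 18 → word 0x48480000
state:5 = 9 → 0x9 << 13 → word 0x48492000
slot:8 = 221 → 0xdd << 5 → word 0x48493ba0
rsvd:5 = 4 → 0x4 << 0 → word 0x48493ba4
word = 0x48493ba4 → big-endian bytes:
  [0]=0x48  [1]=0x49  [2]=0x3b  [3]=0xa4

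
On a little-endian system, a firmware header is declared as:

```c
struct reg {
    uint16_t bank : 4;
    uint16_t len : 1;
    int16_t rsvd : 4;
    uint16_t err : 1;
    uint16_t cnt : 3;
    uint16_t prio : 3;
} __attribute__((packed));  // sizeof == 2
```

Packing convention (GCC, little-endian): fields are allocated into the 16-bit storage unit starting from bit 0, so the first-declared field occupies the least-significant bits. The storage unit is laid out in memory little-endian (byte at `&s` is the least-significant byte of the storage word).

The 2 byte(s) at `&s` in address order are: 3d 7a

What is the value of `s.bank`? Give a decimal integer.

13

[0]=0x3d [1]=0x7a (little-endian) → word 0x7a3d
bank:4 @ bit 0 → (0x7a3d>>0)&0xf = 0xd  ←
len:1 @ bit 4 → (0x7a3d>>4)&0x1 = 0x1
rsvd:4 @ bit 5 → (0x7a3d>>5)&0xf = 0x1
err:1 @ bit 9 → (0x7a3d>>9)&0x1 = 0x1
cnt:3 @ bit 10 → (0x7a3d>>10)&0x7 = 0x6
prio:3 @ bit 13 → (0x7a3d>>13)&0x7 = 0x3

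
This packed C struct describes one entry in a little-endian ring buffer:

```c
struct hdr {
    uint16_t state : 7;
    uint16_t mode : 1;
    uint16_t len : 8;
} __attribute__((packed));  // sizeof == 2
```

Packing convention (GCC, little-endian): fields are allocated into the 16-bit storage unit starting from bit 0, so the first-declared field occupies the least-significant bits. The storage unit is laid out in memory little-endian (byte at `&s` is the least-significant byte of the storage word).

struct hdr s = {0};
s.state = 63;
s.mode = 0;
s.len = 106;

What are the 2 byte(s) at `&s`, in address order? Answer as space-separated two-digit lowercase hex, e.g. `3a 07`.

3f 6a

[0+:7] state=63 & 0x7f = 0x3f; word=0x003f
[7+:1] mode=0 & 0x1 = 0x0; word=0x003f
[8+:8] len=106 & 0xff = 0x6a; word=0x6a3f
word = 0x6a3f → little-endian bytes:
  [0]=0x3f  [1]=0x6a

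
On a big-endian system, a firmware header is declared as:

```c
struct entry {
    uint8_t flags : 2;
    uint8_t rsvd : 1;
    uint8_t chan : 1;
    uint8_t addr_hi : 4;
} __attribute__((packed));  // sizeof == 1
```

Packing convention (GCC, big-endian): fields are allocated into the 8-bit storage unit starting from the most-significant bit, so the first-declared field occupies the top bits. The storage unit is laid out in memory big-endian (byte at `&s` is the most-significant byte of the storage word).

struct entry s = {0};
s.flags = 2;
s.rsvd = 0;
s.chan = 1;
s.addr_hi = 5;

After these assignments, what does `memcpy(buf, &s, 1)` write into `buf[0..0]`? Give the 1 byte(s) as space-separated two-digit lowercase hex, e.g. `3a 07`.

95

[6+:2] flags=2 & 0x3 = 0x2; word=0x80
[5+:1] rsvd=0 & 0x1 = 0x0; word=0x80
[4+:1] chan=1 & 0x1 = 0x1; word=0x90
[0+:4] addr_hi=5 & 0xf = 0x5; word=0x95
word = 0x95 → big-endian bytes:
  [0]=0x95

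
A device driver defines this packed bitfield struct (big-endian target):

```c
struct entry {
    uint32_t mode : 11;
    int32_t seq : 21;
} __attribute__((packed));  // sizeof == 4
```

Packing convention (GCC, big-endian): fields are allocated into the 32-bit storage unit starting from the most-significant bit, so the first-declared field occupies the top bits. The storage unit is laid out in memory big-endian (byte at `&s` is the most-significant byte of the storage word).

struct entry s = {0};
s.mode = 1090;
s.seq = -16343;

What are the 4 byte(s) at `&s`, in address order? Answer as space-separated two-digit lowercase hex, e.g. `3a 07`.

mode (11b) val=1090 bits=0x442 at bit 21: 0x88400000
seq (21b) val=-16343 bits=0x1fc029 at bit 0: 0x885fc029
word = 0x885fc029 → big-endian bytes:
  [0]=0x88  [1]=0x5f  [2]=0xc0  [3]=0x29

88 5f c0 29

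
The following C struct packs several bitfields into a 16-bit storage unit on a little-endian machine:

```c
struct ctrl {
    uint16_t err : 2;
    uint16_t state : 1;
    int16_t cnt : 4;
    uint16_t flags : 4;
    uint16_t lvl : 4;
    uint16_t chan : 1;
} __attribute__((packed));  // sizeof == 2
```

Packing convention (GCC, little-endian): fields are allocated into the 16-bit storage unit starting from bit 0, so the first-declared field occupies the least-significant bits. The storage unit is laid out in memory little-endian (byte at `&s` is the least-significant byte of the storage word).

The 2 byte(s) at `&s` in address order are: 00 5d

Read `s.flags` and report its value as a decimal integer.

[0]=0x00 [1]=0x5d (little-endian) → word 0x5d00
err:2 @ bit 0 → (0x5d00>>0)&0x3 = 0x0
state:1 @ bit 2 → (0x5d00>>2)&0x1 = 0x0
cnt:4 @ bit 3 → (0x5d00>>3)&0xf = 0x0
flags:4 @ bit 7 → (0x5d00>>7)&0xf = 0xa  ←
lvl:4 @ bit 11 → (0x5d00>>11)&0xf = 0xb
chan:1 @ bit 15 → (0x5d00>>15)&0x1 = 0x0

10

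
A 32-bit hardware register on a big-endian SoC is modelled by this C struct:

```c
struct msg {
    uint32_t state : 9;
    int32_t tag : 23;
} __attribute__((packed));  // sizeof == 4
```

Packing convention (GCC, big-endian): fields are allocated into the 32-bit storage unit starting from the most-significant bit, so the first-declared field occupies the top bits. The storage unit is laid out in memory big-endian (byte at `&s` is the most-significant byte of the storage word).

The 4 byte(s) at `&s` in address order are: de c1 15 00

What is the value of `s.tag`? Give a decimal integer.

-4123392

[0]=0xde [1]=0xc1 [2]=0x15 [3]=0x00 (big-endian) → word 0xdec11500
state:9 @ bit 23 → (0xdec11500>>23)&0x1ff = 0x1bd
tag:23 @ bit 0 → (0xdec11500>>0)&0x7fffff = 0x411500  ←
tag signed 23b, MSB=1: 4265216 - 8388608 = -4123392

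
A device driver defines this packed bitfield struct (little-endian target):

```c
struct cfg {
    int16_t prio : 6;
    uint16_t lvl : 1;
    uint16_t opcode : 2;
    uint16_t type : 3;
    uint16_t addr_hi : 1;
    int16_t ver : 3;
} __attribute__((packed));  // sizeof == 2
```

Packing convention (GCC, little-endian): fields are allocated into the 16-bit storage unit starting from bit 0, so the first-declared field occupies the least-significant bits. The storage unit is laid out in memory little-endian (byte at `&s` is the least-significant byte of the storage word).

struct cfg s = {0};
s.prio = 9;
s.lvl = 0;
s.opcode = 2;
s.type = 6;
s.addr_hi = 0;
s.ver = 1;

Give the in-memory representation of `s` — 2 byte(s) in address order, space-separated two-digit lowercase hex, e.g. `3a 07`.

[0+:6] prio=9 & 0x3f = 0x9; word=0x0009
[6+:1] lvl=0 & 0x1 = 0x0; word=0x0009
[7+:2] opcode=2 & 0x3 = 0x2; word=0x0109
[9+:3] type=6 & 0x7 = 0x6; word=0x0d09
[12+:1] addr_hi=0 & 0x1 = 0x0; word=0x0d09
[13+:3] ver=1 & 0x7 = 0x1; word=0x2d09
word = 0x2d09 → little-endian bytes:
  [0]=0x09  [1]=0x2d

09 2d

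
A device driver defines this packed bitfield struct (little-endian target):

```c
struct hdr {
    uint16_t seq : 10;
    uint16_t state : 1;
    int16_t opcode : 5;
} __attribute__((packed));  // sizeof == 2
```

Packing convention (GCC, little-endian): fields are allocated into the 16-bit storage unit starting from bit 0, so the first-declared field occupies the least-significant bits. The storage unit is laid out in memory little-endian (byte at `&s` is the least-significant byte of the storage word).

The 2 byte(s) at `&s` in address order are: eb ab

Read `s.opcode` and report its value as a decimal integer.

-11

[0]=0xeb [1]=0xab (little-endian) → word 0xabeb
seq:10 @ bit 0 → (0xabeb>>0)&0x3ff = 0x3eb
state:1 @ bit 10 → (0xabeb>>10)&0x1 = 0x0
opcode:5 @ bit 11 → (0xabeb>>11)&0x1f = 0x15  ←
opcode signed 5b, MSB=1: 21 - 32 = -11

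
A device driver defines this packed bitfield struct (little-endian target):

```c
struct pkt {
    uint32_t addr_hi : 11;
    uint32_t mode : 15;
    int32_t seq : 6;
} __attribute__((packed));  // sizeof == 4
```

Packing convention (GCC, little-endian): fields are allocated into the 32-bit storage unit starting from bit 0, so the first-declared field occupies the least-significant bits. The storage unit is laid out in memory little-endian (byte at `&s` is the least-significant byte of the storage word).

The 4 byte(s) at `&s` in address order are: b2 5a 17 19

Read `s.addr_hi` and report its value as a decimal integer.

690

[0]=0xb2 [1]=0x5a [2]=0x17 [3]=0x19 (little-endian) → word 0x19175ab2
addr_hi:11 @ bit 0 → (0x19175ab2>>0)&0x7ff = 0x2b2  ←
mode:15 @ bit 11 → (0x19175ab2>>11)&0x7fff = 0x22eb
seq:6 @ bit 26 → (0x19175ab2>>26)&0x3f = 0x6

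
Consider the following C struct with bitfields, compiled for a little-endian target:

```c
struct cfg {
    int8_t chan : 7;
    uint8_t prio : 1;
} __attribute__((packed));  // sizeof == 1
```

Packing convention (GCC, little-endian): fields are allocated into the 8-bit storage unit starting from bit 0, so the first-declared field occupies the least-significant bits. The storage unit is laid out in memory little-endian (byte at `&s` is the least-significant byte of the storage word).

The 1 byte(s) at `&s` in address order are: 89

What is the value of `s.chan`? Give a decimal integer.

[0]=0x89 (little-endian) → word 0x89
chan [0+:7] = (word>>0) & 0x7f = 9  ←
prio [7+:1] = (word>>7) & 0x1 = 1
chan signed 7b, MSB=0: value = 9

9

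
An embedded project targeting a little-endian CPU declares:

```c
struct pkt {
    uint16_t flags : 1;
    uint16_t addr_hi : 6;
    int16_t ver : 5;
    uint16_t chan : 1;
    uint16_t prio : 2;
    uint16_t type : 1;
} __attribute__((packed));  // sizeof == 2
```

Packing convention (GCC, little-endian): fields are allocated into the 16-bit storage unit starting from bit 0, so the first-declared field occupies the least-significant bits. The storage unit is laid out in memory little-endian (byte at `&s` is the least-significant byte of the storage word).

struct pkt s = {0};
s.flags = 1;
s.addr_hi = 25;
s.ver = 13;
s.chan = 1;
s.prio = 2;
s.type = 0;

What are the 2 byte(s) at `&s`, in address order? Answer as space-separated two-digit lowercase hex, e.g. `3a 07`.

flags (1b) val=1 bits=0x1 at bit 0: 0x0001
addr_hi (6b) val=25 bits=0x19 at bit 1: 0x0033
ver (5b) val=13 bits=0xd at bit 7: 0x06b3
chan (1b) val=1 bits=0x1 at bit 12: 0x16b3
prio (2b) val=2 bits=0x2 at bit 13: 0x56b3
type (1b) val=0 bits=0x0 at bit 15: 0x56b3
word = 0x56b3 → little-endian bytes:
  [0]=0xb3  [1]=0x56

b3 56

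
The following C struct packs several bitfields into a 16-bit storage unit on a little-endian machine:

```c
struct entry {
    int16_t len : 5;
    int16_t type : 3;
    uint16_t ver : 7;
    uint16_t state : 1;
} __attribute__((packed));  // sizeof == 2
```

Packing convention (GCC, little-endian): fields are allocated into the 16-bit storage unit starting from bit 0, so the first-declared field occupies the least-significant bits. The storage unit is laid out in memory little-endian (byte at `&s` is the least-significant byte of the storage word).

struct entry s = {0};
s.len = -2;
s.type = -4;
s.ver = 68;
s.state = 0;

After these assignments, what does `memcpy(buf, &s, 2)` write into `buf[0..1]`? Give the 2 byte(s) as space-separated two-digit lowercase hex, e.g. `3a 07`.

len (5b) val=-2 bits=0x1e at bit 0: 0x001e
type (3b) val=-4 bits=0x4 at bit 5: 0x009e
ver (7b) val=68 bits=0x44 at bit 8: 0x449e
state (1b) val=0 bits=0x0 at bit 15: 0x449e
word = 0x449e → little-endian bytes:
  [0]=0x9e  [1]=0x44

9e 44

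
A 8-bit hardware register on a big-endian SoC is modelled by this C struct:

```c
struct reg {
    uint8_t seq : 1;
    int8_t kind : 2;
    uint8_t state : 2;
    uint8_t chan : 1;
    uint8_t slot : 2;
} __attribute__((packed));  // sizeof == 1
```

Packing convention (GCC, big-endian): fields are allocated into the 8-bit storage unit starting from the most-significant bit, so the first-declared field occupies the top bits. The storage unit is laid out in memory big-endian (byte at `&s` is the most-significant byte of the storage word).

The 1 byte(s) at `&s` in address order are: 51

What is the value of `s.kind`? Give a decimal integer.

[0]=0x51 (big-endian) → word 0x51
seq:1 @ bit 7 → (0x51>>7)&0x1 = 0x0
kind:2 @ bit 5 → (0x51>>5)&0x3 = 0x2  ←
state:2 @ bit 3 → (0x51>>3)&0x3 = 0x2
chan:1 @ bit 2 → (0x51>>2)&0x1 = 0x0
slot:2 @ bit 0 → (0x51>>0)&0x3 = 0x1
kind signed 2b, MSB=1: 2 - 4 = -2

-2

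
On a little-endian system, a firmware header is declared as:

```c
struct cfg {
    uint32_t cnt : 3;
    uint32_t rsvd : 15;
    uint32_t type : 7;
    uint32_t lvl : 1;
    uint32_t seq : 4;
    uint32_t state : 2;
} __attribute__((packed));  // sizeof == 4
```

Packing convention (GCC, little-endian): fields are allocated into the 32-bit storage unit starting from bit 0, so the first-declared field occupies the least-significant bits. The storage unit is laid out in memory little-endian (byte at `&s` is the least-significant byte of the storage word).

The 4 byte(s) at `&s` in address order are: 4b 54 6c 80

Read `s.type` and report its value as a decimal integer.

[0]=0x4b [1]=0x54 [2]=0x6c [3]=0x80 (little-endian) → word 0x806c544b
cnt:3 @ bit 0 → (0x806c544b>>0)&0x7 = 0x3
rsvd:15 @ bit 3 → (0x806c544b>>3)&0x7fff = 0xa89
type:7 @ bit 18 → (0x806c544b>>18)&0x7f = 0x1b  ←
lvl:1 @ bit 25 → (0x806c544b>>25)&0x1 = 0x0
seq:4 @ bit 26 → (0x806c544b>>26)&0xf = 0x0
state:2 @ bit 30 → (0x806c544b>>30)&0x3 = 0x2

27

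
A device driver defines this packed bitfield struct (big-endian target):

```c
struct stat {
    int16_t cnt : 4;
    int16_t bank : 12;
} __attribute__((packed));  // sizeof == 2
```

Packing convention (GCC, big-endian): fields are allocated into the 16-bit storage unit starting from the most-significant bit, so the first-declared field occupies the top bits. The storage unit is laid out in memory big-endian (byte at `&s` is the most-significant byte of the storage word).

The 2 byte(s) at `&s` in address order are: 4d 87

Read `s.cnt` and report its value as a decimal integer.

[0]=0x4d [1]=0x87 (big-endian) → word 0x4d87
cnt:4 @ bit 12 → (0x4d87>>12)&0xf = 0x4  ←
bank:12 @ bit 0 → (0x4d87>>0)&0xfff = 0xd87
cnt signed 4b, MSB=0: value = 4

4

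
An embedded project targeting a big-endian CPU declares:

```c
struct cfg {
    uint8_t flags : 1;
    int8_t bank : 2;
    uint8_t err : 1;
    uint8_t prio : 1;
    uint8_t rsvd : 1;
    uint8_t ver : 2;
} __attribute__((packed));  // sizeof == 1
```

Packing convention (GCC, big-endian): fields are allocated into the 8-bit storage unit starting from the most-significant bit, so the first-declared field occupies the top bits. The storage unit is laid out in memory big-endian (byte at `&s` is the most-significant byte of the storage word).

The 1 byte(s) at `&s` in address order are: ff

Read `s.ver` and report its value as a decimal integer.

[0]=0xff (big-endian) → word 0xff
flags:1 @ bit 7 → (0xff>>7)&0x1 = 0x1
bank:2 @ bit 5 → (0xff>>5)&0x3 = 0x3
err:1 @ bit 4 → (0xff>>4)&0x1 = 0x1
prio:1 @ bit 3 → (0xff>>3)&0x1 = 0x1
rsvd:1 @ bit 2 → (0xff>>2)&0x1 = 0x1
ver:2 @ bit 0 → (0xff>>0)&0x3 = 0x3  ←

3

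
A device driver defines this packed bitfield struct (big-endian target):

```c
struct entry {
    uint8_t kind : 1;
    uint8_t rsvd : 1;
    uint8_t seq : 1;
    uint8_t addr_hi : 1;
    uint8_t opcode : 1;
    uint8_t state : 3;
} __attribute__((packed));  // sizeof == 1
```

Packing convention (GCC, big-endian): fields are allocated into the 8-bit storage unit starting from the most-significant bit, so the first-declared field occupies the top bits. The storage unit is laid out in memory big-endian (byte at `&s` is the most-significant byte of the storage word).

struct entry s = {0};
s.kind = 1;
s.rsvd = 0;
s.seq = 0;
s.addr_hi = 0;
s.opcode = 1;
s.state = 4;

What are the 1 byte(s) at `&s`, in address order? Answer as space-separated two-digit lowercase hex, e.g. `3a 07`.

[7+:1] kind=1 & 0x1 = 0x1; word=0x80
[6+:1] rsvd=0 & 0x1 = 0x0; word=0x80
[5+:1] seq=0 & 0x1 = 0x0; word=0x80
[4+:1] addr_hi=0 & 0x1 = 0x0; word=0x80
[3+:1] opcode=1 & 0x1 = 0x1; word=0x88
[0+:3] state=4 & 0x7 = 0x4; word=0x8c
word = 0x8c → big-endian bytes:
  [0]=0x8c

8c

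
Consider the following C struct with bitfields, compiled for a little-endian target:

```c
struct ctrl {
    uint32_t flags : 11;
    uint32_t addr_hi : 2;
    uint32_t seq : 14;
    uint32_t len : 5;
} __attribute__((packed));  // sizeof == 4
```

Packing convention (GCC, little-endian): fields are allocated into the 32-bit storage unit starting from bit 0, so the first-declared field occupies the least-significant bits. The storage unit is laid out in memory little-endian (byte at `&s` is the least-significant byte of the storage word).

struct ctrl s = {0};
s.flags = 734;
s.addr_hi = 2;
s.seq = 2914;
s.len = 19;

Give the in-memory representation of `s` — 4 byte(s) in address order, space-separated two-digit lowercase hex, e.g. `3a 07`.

flags (11b) val=734 bits=0x2de at bit 0: 0x000002de
addr_hi (2b) val=2 bits=0x2 at bit 11: 0x000012de
seq (14b) val=2914 bits=0xb62 at bit 13: 0x016c52de
len (5b) val=19 bits=0x13 at bit 27: 0x996c52de
word = 0x996c52de → little-endian bytes:
  [0]=0xde  [1]=0x52  [2]=0x6c  [3]=0x99

de 52 6c 99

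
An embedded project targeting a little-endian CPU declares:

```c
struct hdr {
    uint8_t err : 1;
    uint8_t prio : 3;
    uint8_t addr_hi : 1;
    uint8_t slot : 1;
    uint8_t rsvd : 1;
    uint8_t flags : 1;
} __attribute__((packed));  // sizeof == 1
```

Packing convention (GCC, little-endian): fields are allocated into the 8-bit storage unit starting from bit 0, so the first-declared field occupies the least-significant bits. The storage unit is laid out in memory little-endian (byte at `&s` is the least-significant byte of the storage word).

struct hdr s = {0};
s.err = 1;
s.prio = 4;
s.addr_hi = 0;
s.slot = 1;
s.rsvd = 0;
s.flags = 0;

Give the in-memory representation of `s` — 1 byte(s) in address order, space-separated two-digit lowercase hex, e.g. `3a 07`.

29

err (1b) val=1 bits=0x1 at bit 0: 0x01
prio (3b) val=4 bits=0x4 at bit 1: 0x09
addr_hi (1b) val=0 bits=0x0 at bit 4: 0x09
slot (1b) val=1 bits=0x1 at bit 5: 0x29
rsvd (1b) val=0 bits=0x0 at bit 6: 0x29
flags (1b) val=0 bits=0x0 at bit 7: 0x29
word = 0x29 → little-endian bytes:
  [0]=0x29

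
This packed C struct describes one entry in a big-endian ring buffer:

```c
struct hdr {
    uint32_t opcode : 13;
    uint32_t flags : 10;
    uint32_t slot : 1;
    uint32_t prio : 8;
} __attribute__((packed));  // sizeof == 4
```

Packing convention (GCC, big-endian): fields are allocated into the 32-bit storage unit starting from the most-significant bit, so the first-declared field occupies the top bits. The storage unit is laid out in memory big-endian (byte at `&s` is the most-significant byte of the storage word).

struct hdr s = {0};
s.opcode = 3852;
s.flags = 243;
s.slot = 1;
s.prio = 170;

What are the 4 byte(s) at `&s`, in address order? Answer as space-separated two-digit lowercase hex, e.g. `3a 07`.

78 61 e7 aa

opcode (13b) val=3852 bits=0xf0c at bit 19: 0x78600000
flags (10b) val=243 bits=0xf3 at bit 9: 0x7861e600
slot (1b) val=1 bits=0x1 at bit 8: 0x7861e700
prio (8b) val=170 bits=0xaa at bit 0: 0x7861e7aa
word = 0x7861e7aa → big-endian bytes:
  [0]=0x78  [1]=0x61  [2]=0xe7  [3]=0xaa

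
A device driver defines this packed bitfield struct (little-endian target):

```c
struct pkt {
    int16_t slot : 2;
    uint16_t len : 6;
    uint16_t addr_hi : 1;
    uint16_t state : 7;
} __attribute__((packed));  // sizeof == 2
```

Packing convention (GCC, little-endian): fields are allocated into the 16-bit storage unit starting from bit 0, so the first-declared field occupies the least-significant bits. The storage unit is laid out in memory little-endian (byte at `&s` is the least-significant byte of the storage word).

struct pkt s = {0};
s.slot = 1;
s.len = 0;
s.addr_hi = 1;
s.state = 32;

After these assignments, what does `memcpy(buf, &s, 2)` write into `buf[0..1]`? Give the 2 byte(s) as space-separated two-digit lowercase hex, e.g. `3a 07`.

01 41

slot (2b) val=1 bits=0x1 at bit 0: 0x0001
len (6b) val=0 bits=0x0 at bit 2: 0x0001
addr_hi (1b) val=1 bits=0x1 at bit 8: 0x0101
state (7b) val=32 bits=0x20 at bit 9: 0x4101
word = 0x4101 → little-endian bytes:
  [0]=0x01  [1]=0x41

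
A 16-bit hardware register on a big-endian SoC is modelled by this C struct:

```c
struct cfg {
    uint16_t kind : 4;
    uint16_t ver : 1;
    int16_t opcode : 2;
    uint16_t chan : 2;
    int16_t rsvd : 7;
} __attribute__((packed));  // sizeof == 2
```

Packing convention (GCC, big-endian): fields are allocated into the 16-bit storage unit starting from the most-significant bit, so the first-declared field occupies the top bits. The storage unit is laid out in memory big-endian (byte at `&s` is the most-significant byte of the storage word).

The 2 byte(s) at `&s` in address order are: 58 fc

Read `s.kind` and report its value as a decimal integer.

5

[0]=0x58 [1]=0xfc (big-endian) → word 0x58fc
kind [12+:4] = (word>>12) & 0xf = 5  ←
ver [11+:1] = (word>>11) & 0x1 = 1
opcode [9+:2] = (word>>9) & 0x3 = 0
chan [7+:2] = (word>>7) & 0x3 = 1
rsvd [0+:7] = (word>>0) & 0x7f = 124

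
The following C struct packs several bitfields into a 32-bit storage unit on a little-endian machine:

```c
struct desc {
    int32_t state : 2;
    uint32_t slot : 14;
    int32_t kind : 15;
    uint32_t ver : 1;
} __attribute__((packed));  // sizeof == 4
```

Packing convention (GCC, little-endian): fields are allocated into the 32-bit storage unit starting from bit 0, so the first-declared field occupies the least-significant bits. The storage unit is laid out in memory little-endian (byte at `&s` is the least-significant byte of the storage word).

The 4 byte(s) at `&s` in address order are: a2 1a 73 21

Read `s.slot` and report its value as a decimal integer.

1704

[0]=0xa2 [1]=0x1a [2]=0x73 [3]=0x21 (little-endian) → word 0x21731aa2
state [0+:2] = (word>>0) & 0x3 = 2
slot [2+:14] = (word>>2) & 0x3fff = 1704  ←
kind [16+:15] = (word>>16) & 0x7fff = 8563
ver [31+:1] = (word>>31) & 0x1 = 0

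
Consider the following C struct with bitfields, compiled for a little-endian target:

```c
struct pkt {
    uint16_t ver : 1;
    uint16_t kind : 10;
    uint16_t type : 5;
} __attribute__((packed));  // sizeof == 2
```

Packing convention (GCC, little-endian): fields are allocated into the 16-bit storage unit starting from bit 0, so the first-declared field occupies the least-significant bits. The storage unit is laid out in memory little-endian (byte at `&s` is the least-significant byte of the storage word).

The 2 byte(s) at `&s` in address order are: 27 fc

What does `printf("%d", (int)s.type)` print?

[0]=0x27 [1]=0xfc (little-endian) → word 0xfc27
ver:1 @ bit 0 → (0xfc27>>0)&0x1 = 0x1
kind:10 @ bit 1 → (0xfc27>>1)&0x3ff = 0x213
type:5 @ bit 11 → (0xfc27>>11)&0x1f = 0x1f  ←

31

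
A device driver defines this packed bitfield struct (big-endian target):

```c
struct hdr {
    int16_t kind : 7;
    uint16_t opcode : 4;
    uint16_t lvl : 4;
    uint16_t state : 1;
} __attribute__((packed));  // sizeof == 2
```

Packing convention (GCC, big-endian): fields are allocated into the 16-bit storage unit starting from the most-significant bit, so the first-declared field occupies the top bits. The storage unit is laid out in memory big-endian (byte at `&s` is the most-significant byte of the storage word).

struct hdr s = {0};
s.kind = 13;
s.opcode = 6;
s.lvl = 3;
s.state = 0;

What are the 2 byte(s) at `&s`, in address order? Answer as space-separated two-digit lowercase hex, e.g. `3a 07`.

kind:7 = 13 → 0xd << 9 → word 0x1a00
opcode:4 = 6 → 0x6 << 5 → word 0x1ac0
lvl:4 = 3 → 0x3 << 1 → word 0x1ac6
state:1 = 0 → 0x0 << 0 → word 0x1ac6
word = 0x1ac6 → big-endian bytes:
  [0]=0x1a  [1]=0xc6

1a c6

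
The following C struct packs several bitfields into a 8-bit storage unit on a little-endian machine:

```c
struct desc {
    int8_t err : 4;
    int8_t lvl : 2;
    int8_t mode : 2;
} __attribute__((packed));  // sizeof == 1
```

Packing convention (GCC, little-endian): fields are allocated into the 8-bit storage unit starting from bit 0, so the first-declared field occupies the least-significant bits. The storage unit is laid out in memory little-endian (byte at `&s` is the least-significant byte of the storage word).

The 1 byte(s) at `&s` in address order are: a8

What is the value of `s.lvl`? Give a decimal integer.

-2

[0]=0xa8 (little-endian) → word 0xa8
err [0+:4] = (word>>0) & 0xf = 8
lvl [4+:2] = (word>>4) & 0x3 = 2  ←
mode [6+:2] = (word>>6) & 0x3 = 2
lvl signed 2b, MSB=1: 2 - 4 = -2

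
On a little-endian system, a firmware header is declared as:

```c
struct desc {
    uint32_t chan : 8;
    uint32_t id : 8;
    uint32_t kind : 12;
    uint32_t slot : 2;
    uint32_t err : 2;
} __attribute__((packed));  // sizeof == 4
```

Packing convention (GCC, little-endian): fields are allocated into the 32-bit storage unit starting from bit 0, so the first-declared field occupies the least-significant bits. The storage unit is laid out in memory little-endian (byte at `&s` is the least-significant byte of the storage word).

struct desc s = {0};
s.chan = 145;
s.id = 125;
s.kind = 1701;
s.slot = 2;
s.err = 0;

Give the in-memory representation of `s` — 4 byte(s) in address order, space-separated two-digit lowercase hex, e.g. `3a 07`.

[0+:8] chan=145 & 0xff = 0x91; word=0x00000091
[8+:8] id=125 & 0xff = 0x7d; word=0x00007d91
[16+:12] kind=1701 & 0xfff = 0x6a5; word=0x06a57d91
[28+:2] slot=2 & 0x3 = 0x2; word=0x26a57d91
[30+:2] err=0 & 0x3 = 0x0; word=0x26a57d91
word = 0x26a57d91 → little-endian bytes:
  [0]=0x91  [1]=0x7d  [2]=0xa5  [3]=0x26

91 7d a5 26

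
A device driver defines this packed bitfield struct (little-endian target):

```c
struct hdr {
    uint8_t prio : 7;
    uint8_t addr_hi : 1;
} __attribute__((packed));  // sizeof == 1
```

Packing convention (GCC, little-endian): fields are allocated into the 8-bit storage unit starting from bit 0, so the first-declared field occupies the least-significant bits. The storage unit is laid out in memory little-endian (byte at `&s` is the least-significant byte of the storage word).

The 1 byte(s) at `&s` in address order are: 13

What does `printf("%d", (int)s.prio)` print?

19

[0]=0x13 (little-endian) → word 0x13
prio:7 @ bit 0 → (0x13>>0)&0x7f = 0x13  ←
addr_hi:1 @ bit 7 → (0x13>>7)&0x1 = 0x0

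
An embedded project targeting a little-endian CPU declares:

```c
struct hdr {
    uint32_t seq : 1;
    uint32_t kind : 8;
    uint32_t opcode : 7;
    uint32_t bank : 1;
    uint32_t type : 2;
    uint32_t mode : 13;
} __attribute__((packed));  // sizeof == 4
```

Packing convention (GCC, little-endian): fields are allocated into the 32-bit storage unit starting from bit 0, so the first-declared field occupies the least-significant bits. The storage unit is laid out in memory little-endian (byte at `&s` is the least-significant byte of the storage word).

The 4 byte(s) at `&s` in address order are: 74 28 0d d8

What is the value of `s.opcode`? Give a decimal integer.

[0]=0x74 [1]=0x28 [2]=0x0d [3]=0xd8 (little-endian) → word 0xd80d2874
seq:1 @ bit 0 → (0xd80d2874>>0)&0x1 = 0x0
kind:8 @ bit 1 → (0xd80d2874>>1)&0xff = 0x3a
opcode:7 @ bit 9 → (0xd80d2874>>9)&0x7f = 0x14  ←
bank:1 @ bit 16 → (0xd80d2874>>16)&0x1 = 0x1
type:2 @ bit 17 → (0xd80d2874>>17)&0x3 = 0x2
mode:13 @ bit 19 → (0xd80d2874>>19)&0x1fff = 0x1b01

20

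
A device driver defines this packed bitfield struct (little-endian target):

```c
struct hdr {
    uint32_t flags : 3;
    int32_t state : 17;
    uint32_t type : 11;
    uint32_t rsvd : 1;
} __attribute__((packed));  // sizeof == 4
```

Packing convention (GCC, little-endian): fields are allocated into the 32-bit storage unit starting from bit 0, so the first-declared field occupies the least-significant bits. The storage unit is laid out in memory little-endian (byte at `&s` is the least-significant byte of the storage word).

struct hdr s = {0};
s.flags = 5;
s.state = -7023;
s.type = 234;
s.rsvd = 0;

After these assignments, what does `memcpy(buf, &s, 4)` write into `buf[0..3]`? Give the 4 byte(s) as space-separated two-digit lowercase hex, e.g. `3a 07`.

flags:3 = 5 → 0x5 << 0 → word 0x00000005
state:17 = -7023 → 0x1e491 << 3 → word 0x000f248d
type:11 = 234 → 0xea << 20 → word 0x0eaf248d
rsvd:1 = 0 → 0x0 << 31 → word 0x0eaf248d
word = 0x0eaf248d → little-endian bytes:
  [0]=0x8d  [1]=0x24  [2]=0xaf  [3]=0x0e

8d 24 af 0e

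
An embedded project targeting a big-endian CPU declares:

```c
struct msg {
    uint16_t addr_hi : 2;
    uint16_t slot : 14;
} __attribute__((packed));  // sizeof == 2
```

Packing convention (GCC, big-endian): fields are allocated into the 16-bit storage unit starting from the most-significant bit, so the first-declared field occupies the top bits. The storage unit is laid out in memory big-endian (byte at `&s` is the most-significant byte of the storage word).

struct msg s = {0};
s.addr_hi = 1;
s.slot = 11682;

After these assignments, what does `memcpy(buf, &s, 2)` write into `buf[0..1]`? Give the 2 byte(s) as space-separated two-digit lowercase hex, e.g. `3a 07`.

addr_hi:2 = 1 → 0x1 << 14 → word 0x4000
slot:14 = 11682 → 0x2da2 << 0 → word 0x6da2
word = 0x6da2 → big-endian bytes:
  [0]=0x6d  [1]=0xa2

6d a2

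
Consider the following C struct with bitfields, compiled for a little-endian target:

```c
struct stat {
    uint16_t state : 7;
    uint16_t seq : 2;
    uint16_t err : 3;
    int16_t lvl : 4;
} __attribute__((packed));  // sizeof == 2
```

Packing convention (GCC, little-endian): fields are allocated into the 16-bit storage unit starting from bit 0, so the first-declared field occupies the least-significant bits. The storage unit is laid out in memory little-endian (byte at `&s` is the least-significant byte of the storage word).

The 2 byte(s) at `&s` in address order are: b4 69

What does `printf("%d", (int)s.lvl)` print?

[0]=0xb4 [1]=0x69 (little-endian) → word 0x69b4
state:7 @ bit 0 → (0x69b4>>0)&0x7f = 0x34
seq:2 @ bit 7 → (0x69b4>>7)&0x3 = 0x3
err:3 @ bit 9 → (0x69b4>>9)&0x7 = 0x4
lvl:4 @ bit 12 → (0x69b4>>12)&0xf = 0x6  ←
lvl signed 4b, MSB=0: value = 6

6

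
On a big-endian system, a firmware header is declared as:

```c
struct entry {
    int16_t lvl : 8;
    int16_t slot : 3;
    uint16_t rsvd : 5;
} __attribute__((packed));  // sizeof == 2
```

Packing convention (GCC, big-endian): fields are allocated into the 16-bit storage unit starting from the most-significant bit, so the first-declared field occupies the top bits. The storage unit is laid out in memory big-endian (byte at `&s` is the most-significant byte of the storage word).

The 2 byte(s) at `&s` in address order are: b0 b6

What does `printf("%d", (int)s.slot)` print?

-3

[0]=0xb0 [1]=0xb6 (big-endian) → word 0xb0b6
lvl [8+:8] = (word>>8) & 0xff = 176
slot [5+:3] = (word>>5) & 0x7 = 5  ←
rsvd [0+:5] = (word>>0) & 0x1f = 22
slot signed 3b, MSB=1: 5 - 8 = -3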